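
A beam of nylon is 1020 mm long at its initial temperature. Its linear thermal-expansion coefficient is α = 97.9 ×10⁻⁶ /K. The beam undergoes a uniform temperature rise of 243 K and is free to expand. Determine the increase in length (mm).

24.3 mm

ΔL = α·L₀·ΔT = 97.9×10⁻⁶ × 1020 mm × 243.0 K = 24.3 mm.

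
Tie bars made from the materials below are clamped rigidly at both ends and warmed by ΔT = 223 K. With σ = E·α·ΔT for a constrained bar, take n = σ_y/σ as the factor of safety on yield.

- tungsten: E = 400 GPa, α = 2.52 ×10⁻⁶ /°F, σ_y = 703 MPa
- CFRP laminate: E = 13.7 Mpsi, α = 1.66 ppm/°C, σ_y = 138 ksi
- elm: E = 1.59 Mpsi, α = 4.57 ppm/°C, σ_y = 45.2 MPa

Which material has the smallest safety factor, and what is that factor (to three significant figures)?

Converting E to GPa, α to ×10⁻⁶/K, σ_y to MPa, then σ and n for each:
  tungsten: E = 400.0, α = 4.54, σ_y = 703.0 → σ = 405 MPa, n = 1.74
  CFRP laminate: E = 94.46, α = 1.66, σ_y = 951.5 → σ = 35.0 MPa, n = 27.2
  elm: E = 10.96, α = 4.57, σ_y = 45.20 → σ = 11.2 MPa, n = 4.05
The minimum is tungsten at n = 1.74.

tungsten, n = 1.74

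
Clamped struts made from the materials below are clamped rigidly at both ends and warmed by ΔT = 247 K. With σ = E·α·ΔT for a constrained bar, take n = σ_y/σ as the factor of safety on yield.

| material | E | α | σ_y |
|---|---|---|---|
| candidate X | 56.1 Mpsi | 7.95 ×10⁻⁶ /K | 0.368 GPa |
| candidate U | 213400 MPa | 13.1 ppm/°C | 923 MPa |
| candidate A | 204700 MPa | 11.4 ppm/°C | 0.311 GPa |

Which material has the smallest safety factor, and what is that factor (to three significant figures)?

In consistent units (E in GPa, α in ×10⁻⁶/K, σ_y in MPa):
  candidate X: E = 386.8, α = 7.95, σ_y = 368.0 → σ = 760 MPa, n = 0.485
  candidate U: E = 213.4, α = 13.1, σ_y = 923.0 → σ = 690 MPa, n = 1.34
  candidate A: E = 204.7, α = 11.4, σ_y = 311.0 → σ = 576 MPa, n = 0.540
The minimum is candidate X at n = 0.485.

candidate X, n = 0.485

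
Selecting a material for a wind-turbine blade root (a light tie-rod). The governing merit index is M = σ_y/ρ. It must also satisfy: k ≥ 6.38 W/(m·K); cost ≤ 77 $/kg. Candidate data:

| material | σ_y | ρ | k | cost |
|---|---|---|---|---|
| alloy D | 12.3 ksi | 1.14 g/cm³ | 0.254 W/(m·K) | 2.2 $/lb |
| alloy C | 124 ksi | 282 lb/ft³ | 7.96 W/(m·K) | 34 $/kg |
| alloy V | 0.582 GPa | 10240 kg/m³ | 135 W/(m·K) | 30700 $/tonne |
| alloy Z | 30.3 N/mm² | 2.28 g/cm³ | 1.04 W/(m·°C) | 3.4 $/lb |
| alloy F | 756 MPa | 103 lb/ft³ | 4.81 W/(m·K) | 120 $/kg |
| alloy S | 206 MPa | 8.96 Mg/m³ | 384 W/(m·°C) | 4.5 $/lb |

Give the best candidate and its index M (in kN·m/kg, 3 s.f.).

Screen on constraints: k ≥ 6.38 W/(m·K); cost ≤ 77 $/kg. Survivors: alloy C, alloy V, alloy S.
Convert each candidate to consistent units, then evaluate M:
  alloy C: σ_y = 855.0 MPa, ρ = 4517 kg/m³
  alloy V: σ_y = 582.0 MPa, ρ = 10240 kg/m³
  alloy S: σ_y = 206.0 MPa, ρ = 8960 kg/m³
  alloy C: M = 189 kN·m/kg
  alloy V: M = 56.8 kN·m/kg
  alloy S: M = 23.0 kN·m/kg
Alloy C has the largest M.

alloy C, M = 189 kN·m/kg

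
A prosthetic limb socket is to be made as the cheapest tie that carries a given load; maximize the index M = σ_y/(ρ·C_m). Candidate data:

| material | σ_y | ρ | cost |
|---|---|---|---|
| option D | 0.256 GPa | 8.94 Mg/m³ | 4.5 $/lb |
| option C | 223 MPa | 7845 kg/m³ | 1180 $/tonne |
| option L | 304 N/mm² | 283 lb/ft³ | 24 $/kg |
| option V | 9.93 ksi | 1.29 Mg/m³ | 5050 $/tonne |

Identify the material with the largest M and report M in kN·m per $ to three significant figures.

option C, M = 24.1 kN·m per $

Convert each candidate to consistent units, then evaluate M:
  option D: σ_y = 256.0 MPa, ρ = 8940 kg/m³, cost = 9.921 $/kg
  option C: σ_y = 223.0 MPa, ρ = 7845 kg/m³, cost = 1.180 $/kg
  option L: σ_y = 304.0 MPa, ρ = 4533 kg/m³, cost = 24.00 $/kg
  option V: σ_y = 68.46 MPa, ρ = 1290 kg/m³, cost = 5.050 $/kg
  option C: M = 24.1 kN·m per $
  option V: M = 10.5 kN·m per $
  option D: M = 2.89 kN·m per $
  option L: M = 2.79 kN·m per $
Option C has the largest M.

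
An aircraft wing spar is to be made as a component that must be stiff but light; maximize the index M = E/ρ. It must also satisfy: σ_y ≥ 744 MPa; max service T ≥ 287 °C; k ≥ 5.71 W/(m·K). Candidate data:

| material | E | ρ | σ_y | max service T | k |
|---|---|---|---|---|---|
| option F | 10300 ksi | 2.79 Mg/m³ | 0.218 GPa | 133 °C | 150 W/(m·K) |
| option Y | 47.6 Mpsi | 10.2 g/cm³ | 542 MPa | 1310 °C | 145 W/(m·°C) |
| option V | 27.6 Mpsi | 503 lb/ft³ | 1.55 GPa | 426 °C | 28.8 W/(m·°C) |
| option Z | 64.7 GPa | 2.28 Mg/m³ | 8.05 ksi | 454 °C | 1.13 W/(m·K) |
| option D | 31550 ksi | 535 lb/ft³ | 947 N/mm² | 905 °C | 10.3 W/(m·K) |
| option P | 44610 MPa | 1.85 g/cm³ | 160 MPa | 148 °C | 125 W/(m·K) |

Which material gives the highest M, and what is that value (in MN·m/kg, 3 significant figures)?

Screen on constraints: σ_y ≥ 744 MPa; max service T ≥ 287 °C; k ≥ 5.71 W/(m·K). Survivors: option V, option D.
Convert each candidate to consistent units, then evaluate M:
  option V: E = 190.3 GPa, ρ = 8057 kg/m³
  option D: E = 217.5 GPa, ρ = 8570 kg/m³
  option D: M = 25.4 MN·m/kg
  option V: M = 23.6 MN·m/kg
Highest index: option D.

option D, M = 25.4 MN·m/kg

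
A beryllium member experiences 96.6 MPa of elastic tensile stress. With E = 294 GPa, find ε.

ε = σ/E = 96.6 / 294000 = 3.29×10⁻⁴.

3.29×10⁻⁴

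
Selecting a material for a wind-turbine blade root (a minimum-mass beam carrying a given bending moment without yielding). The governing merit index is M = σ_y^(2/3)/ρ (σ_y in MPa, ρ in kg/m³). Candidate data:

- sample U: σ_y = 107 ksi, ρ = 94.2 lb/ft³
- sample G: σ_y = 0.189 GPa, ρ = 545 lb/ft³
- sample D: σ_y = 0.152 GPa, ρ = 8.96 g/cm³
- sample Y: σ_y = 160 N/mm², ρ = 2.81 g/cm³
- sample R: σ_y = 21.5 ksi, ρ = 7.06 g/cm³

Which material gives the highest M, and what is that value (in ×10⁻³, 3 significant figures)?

Putting every candidate on a common basis:
  sample U: σ_y = 737.7 MPa, ρ = 1509 kg/m³
  sample G: σ_y = 189.0 MPa, ρ = 8730 kg/m³
  sample D: σ_y = 152.0 MPa, ρ = 8960 kg/m³
  sample Y: σ_y = 160.0 MPa, ρ = 2810 kg/m³
  sample R: σ_y = 148.2 MPa, ρ = 7060 kg/m³
  sample U: M = 54.1×10⁻³
  sample Y: M = 10.5×10⁻³
  sample R: M = 3.97×10⁻³
  sample G: M = 3.77×10⁻³
  sample D: M = 3.18×10⁻³
Sample U ranks first.

sample U, M = 54.1×10⁻³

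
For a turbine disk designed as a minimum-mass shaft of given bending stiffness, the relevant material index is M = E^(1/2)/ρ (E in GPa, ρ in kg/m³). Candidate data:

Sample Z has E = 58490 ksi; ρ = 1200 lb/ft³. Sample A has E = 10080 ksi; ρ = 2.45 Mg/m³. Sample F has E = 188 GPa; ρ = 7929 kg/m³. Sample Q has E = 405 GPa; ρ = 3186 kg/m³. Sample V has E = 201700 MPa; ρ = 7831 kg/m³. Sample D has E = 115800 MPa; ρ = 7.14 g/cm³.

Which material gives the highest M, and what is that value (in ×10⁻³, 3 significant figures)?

sample Q, M = 6.32×10⁻³

Putting every candidate on a common basis:
  sample Z: E = 403.3 GPa, ρ = 19220 kg/m³
  sample A: E = 69.50 GPa, ρ = 2450 kg/m³
  sample F: E = 188.0 GPa, ρ = 7929 kg/m³
  sample Q: E = 405.0 GPa, ρ = 3186 kg/m³
  sample V: E = 201.7 GPa, ρ = 7831 kg/m³
  sample D: E = 115.8 GPa, ρ = 7140 kg/m³
  sample Q: M = 6.32×10⁻³
  sample A: M = 3.40×10⁻³
  sample V: M = 1.81×10⁻³
  sample F: M = 1.73×10⁻³
  sample D: M = 1.51×10⁻³
  sample Z: M = 1.04×10⁻³
The maximum is for sample Q.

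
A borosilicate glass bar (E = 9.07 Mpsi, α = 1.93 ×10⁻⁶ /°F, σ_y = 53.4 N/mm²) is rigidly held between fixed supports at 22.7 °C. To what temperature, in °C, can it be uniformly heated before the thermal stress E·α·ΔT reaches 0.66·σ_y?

E = 9.07 Mpsi = 62.54 GPa.
α = 1.93×10⁻⁶/°F × 9/5 = 3.47×10⁻⁶/K.
σ_y = 53.4 N/mm² = 53.40 MPa.
E·α·ΔT = 35.24 MPa ⇒ ΔT = 35.24 / (62.54×10³ × 3.47×10⁻⁶) = 162.2 K.
T = 22.7 + 162.2 = 184.9 °C.

185 °C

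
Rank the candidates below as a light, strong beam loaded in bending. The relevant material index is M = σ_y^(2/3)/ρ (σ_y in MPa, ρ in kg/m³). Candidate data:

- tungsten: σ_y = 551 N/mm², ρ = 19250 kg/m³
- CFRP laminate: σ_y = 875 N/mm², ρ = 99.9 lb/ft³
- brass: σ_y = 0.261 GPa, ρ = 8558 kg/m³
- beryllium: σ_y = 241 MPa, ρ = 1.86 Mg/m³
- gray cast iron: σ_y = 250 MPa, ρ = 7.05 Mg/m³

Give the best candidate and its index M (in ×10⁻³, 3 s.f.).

Normalizing units and computing the index:
  tungsten: σ_y = 551.0 MPa, ρ = 19250 kg/m³
  CFRP laminate: σ_y = 875.0 MPa, ρ = 1600 kg/m³
  brass: σ_y = 261.0 MPa, ρ = 8558 kg/m³
  beryllium: σ_y = 241.0 MPa, ρ = 1860 kg/m³
  gray cast iron: σ_y = 250.0 MPa, ρ = 7050 kg/m³
  CFRP laminate: M = 57.2×10⁻³
  beryllium: M = 20.8×10⁻³
  gray cast iron: M = 5.63×10⁻³
  brass: M = 4.77×10⁻³
  tungsten: M = 3.49×10⁻³
CFRP laminate has the largest M.

CFRP laminate, M = 57.2×10⁻³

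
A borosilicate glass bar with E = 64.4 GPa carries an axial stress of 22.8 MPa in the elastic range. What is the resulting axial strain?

ε = σ/E = 22.8 / 64400 = 3.54×10⁻⁴.

3.54×10⁻⁴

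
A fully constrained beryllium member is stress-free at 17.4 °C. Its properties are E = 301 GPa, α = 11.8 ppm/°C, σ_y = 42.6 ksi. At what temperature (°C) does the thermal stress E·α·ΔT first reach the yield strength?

100 °C

σ_y = 42.6 ksi = 293.7 MPa.
E·α·ΔT = 293.7 MPa ⇒ ΔT = 293.7 / (301.0×10³ × 11.8×10⁻⁶) = 82.70 K.
T = 17.4 + 82.70 = 100.1 °C.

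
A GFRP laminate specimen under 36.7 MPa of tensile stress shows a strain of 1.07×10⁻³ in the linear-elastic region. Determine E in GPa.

34.3 GPa

E = σ/ε = 36.7 MPa / 1.07×10⁻³ = 34300 MPa = 34.3 GPa.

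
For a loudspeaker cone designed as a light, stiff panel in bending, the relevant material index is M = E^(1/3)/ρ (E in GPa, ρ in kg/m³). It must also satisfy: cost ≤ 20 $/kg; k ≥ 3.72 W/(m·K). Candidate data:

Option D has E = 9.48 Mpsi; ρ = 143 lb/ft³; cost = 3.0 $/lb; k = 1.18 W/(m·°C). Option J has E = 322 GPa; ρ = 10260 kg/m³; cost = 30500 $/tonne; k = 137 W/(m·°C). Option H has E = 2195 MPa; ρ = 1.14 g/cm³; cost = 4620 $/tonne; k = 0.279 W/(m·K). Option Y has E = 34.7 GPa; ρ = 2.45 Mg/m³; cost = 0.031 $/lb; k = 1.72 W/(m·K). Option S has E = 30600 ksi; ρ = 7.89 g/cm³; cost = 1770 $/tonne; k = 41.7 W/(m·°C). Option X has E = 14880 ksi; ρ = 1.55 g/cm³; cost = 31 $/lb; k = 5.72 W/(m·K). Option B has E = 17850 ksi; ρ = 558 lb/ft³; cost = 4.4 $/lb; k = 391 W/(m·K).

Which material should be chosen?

Screen on constraints: cost ≤ 20 $/kg; k ≥ 3.72 W/(m·K). Survivors: option S, option B.
Normalizing units and computing the index:
  option S: E = 211.0 GPa, ρ = 7890 kg/m³
  option B: E = 123.1 GPa, ρ = 8938 kg/m³
  option S: M = 0.755×10⁻³
  option B: M = 0.556×10⁻³
Highest index: option S.

option S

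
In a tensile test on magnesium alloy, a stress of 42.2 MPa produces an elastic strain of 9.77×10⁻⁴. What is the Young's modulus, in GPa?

E = σ/ε = 42.2 MPa / 9.77×10⁻⁴ = 43190 MPa = 43.2 GPa.

43.2 GPa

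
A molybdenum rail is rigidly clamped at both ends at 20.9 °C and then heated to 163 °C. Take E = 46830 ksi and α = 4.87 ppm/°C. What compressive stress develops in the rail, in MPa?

223 MPa

E = 46830 ksi = 322.9 GPa.
ΔT = 142.1 K. Constrained thermal stress σ = E·α·ΔT = 322.9×10³ MPa × 4.87×10⁻⁶ × 142.1 = 223 MPa (compressive).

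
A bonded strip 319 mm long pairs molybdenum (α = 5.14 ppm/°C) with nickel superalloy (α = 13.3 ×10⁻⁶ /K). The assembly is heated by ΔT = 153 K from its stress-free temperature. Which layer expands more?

nickel superalloy

α(molybdenum) = 5.14×10⁻⁶/K vs α(nickel superalloy) = 13.3×10⁻⁶/K.
Higher α expands more for the same ΔT: nickel superalloy.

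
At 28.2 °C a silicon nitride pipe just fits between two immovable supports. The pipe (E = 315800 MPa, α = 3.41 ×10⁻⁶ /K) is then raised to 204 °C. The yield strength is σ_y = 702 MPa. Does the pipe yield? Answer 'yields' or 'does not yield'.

does not yield

E = 315800 MPa = 315.8 GPa.
ΔT = 175.8 K. Constrained thermal stress σ = E·α·ΔT = 315.8×10³ MPa × 3.41×10⁻⁶ × 175.8 = 189 MPa (compressive).
Compare to σ_y = 702 MPa: σ < σ_y, so it does not yield.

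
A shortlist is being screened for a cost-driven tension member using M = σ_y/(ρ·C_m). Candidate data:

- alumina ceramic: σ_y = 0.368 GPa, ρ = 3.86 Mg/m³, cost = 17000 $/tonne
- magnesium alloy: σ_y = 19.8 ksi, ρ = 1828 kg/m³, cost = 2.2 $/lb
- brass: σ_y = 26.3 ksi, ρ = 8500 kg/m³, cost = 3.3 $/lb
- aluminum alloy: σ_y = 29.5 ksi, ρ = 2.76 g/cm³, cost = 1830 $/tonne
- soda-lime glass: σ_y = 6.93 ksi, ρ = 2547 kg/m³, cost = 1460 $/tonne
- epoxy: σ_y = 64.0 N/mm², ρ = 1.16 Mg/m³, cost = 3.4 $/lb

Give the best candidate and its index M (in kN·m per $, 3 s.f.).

aluminum alloy, M = 40.3 kN·m per $

Normalizing units and computing the index:
  alumina ceramic: σ_y = 368.0 MPa, ρ = 3860 kg/m³, cost = 17.00 $/kg
  magnesium alloy: σ_y = 136.5 MPa, ρ = 1828 kg/m³, cost = 4.850 $/kg
  brass: σ_y = 181.3 MPa, ρ = 8500 kg/m³, cost = 7.275 $/kg
  aluminum alloy: σ_y = 203.4 MPa, ρ = 2760 kg/m³, cost = 1.830 $/kg
  soda-lime glass: σ_y = 47.78 MPa, ρ = 2547 kg/m³, cost = 1.460 $/kg
  epoxy: σ_y = 64.00 MPa, ρ = 1160 kg/m³, cost = 7.496 $/kg
  aluminum alloy: M = 40.3 kN·m per $
  magnesium alloy: M = 15.4 kN·m per $
  soda-lime glass: M = 12.8 kN·m per $
  epoxy: M = 7.36 kN·m per $
  alumina ceramic: M = 5.61 kN·m per $
  brass: M = 2.93 kN·m per $
Aluminum alloy has the largest M.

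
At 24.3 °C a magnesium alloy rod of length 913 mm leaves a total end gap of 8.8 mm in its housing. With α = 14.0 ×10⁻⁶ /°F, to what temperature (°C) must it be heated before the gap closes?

α = 14.0×10⁻⁶/°F × 9/5 = 25.2×10⁻⁶/K.
α·L₀·ΔT = 8.8 mm ⇒ ΔT = 8.8 / (25.2×10⁻⁶ × 913.0) = 382.5 K.
T = 24.3 + 382.5 = 406.8 °C.

407 °C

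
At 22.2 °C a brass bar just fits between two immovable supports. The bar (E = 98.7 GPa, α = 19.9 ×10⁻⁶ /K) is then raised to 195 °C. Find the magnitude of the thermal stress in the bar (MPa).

339 MPa

ΔT = 172.8 K. Constrained thermal stress σ = E·α·ΔT = 98.70×10³ MPa × 19.9×10⁻⁶ × 172.8 = 339 MPa (compressive).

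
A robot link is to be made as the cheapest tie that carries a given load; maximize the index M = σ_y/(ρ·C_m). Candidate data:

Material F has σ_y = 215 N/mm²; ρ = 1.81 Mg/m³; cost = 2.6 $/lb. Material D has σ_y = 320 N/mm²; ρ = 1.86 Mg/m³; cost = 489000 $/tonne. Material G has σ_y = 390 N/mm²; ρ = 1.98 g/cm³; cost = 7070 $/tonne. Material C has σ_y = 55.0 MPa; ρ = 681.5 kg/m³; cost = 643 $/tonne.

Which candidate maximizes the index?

In SI units:
  material F: σ_y = 215.0 MPa, ρ = 1810 kg/m³, cost = 5.732 $/kg
  material D: σ_y = 320.0 MPa, ρ = 1860 kg/m³, cost = 489.0 $/kg
  material G: σ_y = 390.0 MPa, ρ = 1980 kg/m³, cost = 7.070 $/kg
  material C: σ_y = 55.00 MPa, ρ = 681.5 kg/m³, cost = 0.6430 $/kg
  material C: M = 126 kN·m per $
  material G: M = 27.9 kN·m per $
  material F: M = 20.7 kN·m per $
  material D: M = 0.352 kN·m per $
Material C ranks first.

material C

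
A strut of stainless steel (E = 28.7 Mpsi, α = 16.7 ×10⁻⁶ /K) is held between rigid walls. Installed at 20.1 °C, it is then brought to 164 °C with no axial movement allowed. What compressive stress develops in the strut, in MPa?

476 MPa

E = 28.7 Mpsi = 197.9 GPa.
ΔT = 143.9 K. Constrained thermal stress σ = E·α·ΔT = 197.9×10³ MPa × 16.7×10⁻⁶ × 143.9 = 476 MPa (compressive).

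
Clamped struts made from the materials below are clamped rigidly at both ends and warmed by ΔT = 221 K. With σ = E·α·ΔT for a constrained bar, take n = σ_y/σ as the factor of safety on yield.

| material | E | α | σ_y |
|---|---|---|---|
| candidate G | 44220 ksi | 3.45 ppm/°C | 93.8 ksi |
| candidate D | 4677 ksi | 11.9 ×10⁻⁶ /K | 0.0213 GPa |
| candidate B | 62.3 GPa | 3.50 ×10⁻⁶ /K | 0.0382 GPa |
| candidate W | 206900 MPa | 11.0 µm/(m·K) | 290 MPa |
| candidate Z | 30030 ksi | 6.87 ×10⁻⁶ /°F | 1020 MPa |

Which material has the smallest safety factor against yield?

candidate D

Converting E to GPa, α to ×10⁻⁶/K, σ_y to MPa, then σ and n for each:
  candidate G: E = 304.9, α = 3.45, σ_y = 646.7 → σ = 232 MPa, n = 2.78
  candidate D: E = 32.25, α = 11.9, σ_y = 21.30 → σ = 84.8 MPa, n = 0.251
  candidate B: E = 62.30, α = 3.50, σ_y = 38.20 → σ = 48.2 MPa, n = 0.793
  candidate W: E = 206.9, α = 11.0, σ_y = 290.0 → σ = 503 MPa, n = 0.577
  candidate Z: E = 207.0, α = 12.4, σ_y = 1020 → σ = 566 MPa, n = 1.80
Smallest n: candidate D with n = 0.251.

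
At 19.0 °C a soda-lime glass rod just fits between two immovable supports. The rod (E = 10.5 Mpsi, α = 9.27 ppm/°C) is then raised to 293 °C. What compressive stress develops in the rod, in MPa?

184 MPa

E = 10.5 Mpsi = 72.39 GPa.
ΔT = 274.0 K. Constrained thermal stress σ = E·α·ΔT = 72.39×10³ MPa × 9.27×10⁻⁶ × 274.0 = 184 MPa (compressive).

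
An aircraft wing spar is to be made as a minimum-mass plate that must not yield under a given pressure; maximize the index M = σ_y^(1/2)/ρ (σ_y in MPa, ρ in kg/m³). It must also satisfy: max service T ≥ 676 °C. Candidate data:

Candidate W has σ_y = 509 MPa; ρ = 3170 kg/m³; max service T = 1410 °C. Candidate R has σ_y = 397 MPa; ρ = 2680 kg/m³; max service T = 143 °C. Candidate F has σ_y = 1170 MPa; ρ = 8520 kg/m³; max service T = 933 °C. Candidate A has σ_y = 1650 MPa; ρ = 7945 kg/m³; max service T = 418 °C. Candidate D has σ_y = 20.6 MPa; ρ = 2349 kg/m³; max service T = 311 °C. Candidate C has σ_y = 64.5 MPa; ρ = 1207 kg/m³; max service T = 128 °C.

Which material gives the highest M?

candidate W

Screen on constraints: max service T ≥ 676 °C. Survivors: candidate W, candidate F.
Per-candidate index values:
  candidate W: M = 7.12×10⁻³
  candidate F: M = 4.01×10⁻³
Candidate W has the largest M.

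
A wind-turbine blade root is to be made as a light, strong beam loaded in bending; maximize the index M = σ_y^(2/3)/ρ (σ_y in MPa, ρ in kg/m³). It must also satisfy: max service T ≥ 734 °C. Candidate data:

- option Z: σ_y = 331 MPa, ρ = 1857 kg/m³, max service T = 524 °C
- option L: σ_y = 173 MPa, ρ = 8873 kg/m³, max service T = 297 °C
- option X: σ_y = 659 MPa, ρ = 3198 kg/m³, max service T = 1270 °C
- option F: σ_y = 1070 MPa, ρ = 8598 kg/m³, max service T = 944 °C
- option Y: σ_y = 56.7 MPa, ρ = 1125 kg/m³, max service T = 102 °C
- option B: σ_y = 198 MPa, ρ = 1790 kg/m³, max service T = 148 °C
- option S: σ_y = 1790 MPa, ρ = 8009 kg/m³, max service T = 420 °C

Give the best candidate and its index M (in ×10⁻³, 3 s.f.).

option X, M = 23.7×10⁻³

Screen on constraints: max service T ≥ 734 °C. Survivors: option X, option F.
Computing M directly (units already consistent):
  option X: M = 23.7×10⁻³
  option F: M = 12.2×10⁻³
Highest index: option X.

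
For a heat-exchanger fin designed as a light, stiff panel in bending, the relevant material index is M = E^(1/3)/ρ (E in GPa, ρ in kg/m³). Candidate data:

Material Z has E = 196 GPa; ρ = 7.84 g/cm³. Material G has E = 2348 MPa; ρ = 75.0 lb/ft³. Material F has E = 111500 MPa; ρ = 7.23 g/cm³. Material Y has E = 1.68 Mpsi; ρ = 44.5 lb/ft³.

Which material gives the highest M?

material Y

Convert each candidate to consistent units, then evaluate M:
  material Z: E = 196.0 GPa, ρ = 7840 kg/m³
  material G: E = 2.348 GPa, ρ = 1201 kg/m³
  material F: E = 111.5 GPa, ρ = 7230 kg/m³
  material Y: E = 11.58 GPa, ρ = 712.8 kg/m³
  material Y: M = 3.17×10⁻³
  material G: M = 1.11×10⁻³
  material Z: M = 0.741×10⁻³
  material F: M = 0.666×10⁻³
Material Y has the largest M.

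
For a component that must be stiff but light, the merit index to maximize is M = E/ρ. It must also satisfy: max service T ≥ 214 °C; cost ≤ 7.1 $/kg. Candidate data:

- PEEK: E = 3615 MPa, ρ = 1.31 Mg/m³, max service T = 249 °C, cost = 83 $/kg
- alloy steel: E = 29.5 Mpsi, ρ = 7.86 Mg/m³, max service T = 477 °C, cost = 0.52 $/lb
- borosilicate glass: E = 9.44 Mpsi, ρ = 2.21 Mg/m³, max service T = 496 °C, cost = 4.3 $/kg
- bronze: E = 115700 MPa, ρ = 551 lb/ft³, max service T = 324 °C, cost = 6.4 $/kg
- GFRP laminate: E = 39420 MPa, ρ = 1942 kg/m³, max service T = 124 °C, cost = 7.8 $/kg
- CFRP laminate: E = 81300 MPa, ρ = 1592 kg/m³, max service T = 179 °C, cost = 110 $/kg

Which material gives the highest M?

Screen on constraints: max service T ≥ 214 °C; cost ≤ 7.1 $/kg. Survivors: alloy steel, borosilicate glass, bronze.
In SI units:
  alloy steel: E = 203.4 GPa, ρ = 7860 kg/m³
  borosilicate glass: E = 65.09 GPa, ρ = 2210 kg/m³
  bronze: E = 115.7 GPa, ρ = 8826 kg/m³
  borosilicate glass: M = 29.5 MN·m/kg
  alloy steel: M = 25.9 MN·m/kg
  bronze: M = 13.1 MN·m/kg
Highest index: borosilicate glass.

borosilicate glass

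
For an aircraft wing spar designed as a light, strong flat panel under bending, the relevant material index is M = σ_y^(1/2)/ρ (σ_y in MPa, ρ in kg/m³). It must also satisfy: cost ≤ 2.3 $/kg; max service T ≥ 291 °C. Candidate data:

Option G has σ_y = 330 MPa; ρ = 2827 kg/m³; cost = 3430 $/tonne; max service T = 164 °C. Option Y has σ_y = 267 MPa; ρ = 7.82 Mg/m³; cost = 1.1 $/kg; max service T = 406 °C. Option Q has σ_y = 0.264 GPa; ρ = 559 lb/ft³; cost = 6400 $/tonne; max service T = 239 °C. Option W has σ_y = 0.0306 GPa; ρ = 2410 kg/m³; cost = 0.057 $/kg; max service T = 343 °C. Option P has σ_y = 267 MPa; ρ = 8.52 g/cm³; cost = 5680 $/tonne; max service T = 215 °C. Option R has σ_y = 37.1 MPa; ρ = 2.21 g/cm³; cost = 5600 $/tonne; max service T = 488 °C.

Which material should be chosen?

Screen on constraints: cost ≤ 2.3 $/kg; max service T ≥ 291 °C. Survivors: option Y, option W.
In SI units:
  option Y: σ_y = 267.0 MPa, ρ = 7820 kg/m³
  option W: σ_y = 30.60 MPa, ρ = 2410 kg/m³
  option W: M = 2.30×10⁻³
  option Y: M = 2.09×10⁻³
Highest index: option W.

option W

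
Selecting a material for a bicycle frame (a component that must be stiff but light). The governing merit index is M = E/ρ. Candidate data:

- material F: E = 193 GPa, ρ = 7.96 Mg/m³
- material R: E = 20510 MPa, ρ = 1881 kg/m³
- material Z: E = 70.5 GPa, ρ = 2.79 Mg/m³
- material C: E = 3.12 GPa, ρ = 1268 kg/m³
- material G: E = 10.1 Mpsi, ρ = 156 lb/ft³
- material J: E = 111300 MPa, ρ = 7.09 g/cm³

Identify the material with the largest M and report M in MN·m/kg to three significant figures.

Convert each candidate to consistent units, then evaluate M:
  material F: E = 193.0 GPa, ρ = 7960 kg/m³
  material R: E = 20.51 GPa, ρ = 1881 kg/m³
  material Z: E = 70.50 GPa, ρ = 2790 kg/m³
  material C: E = 3.120 GPa, ρ = 1268 kg/m³
  material G: E = 69.64 GPa, ρ = 2499 kg/m³
  material J: E = 111.3 GPa, ρ = 7090 kg/m³
  material G: M = 27.9 MN·m/kg
  material Z: M = 25.3 MN·m/kg
  material F: M = 24.2 MN·m/kg
  material J: M = 15.7 MN·m/kg
  material R: M = 10.9 MN·m/kg
  material C: M = 2.46 MN·m/kg
Material G ranks first.

material G, M = 27.9 MN·m/kg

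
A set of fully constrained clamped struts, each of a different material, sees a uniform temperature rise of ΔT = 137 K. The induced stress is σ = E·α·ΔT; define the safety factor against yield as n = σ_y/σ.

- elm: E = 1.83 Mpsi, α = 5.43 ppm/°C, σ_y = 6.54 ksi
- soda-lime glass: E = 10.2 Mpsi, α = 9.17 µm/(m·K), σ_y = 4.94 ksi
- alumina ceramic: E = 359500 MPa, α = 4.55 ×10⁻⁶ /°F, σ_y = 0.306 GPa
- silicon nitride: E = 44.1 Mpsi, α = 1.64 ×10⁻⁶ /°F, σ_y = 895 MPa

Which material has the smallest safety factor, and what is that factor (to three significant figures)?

soda-lime glass, n = 0.386

In consistent units (E in GPa, α in ×10⁻⁶/K, σ_y in MPa):
  elm: E = 12.62, α = 5.43, σ_y = 45.09 → σ = 9.39 MPa, n = 4.80
  soda-lime glass: E = 70.33, α = 9.17, σ_y = 34.06 → σ = 88.4 MPa, n = 0.386
  alumina ceramic: E = 359.5, α = 8.19, σ_y = 306.0 → σ = 403 MPa, n = 0.759
  silicon nitride: E = 304.1, α = 2.95, σ_y = 895.0 → σ = 123 MPa, n = 7.28
The minimum is soda-lime glass at n = 0.386.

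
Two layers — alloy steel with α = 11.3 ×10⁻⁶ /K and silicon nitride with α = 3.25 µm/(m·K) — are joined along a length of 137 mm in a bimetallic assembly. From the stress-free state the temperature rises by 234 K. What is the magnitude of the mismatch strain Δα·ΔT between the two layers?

Δα = |11.3 − 3.25|×10⁻⁶/K = 8.05×10⁻⁶/K.
Mismatch strain = Δα·ΔT = 8.05×10⁻⁶ × 234.0 = 1.88×10⁻³.

1.88×10⁻³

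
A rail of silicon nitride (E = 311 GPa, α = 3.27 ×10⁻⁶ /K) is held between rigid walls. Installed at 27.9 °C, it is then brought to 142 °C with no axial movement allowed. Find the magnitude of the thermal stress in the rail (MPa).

116 MPa

ΔT = 114.1 K. Constrained thermal stress σ = E·α·ΔT = 311.0×10³ MPa × 3.27×10⁻⁶ × 114.1 = 116 MPa (compressive).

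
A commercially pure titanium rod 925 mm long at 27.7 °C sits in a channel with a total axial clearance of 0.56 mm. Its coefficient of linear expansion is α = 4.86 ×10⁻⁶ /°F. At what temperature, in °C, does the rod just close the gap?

96.9 °C

α = 4.86×10⁻⁶/°F × 9/5 = 8.75×10⁻⁶/K.
α·L₀·ΔT = 0.56 mm ⇒ ΔT = 0.56 / (8.75×10⁻⁶ × 925.0) = 69.21 K.
T = 27.7 + 69.21 = 96.91 °C.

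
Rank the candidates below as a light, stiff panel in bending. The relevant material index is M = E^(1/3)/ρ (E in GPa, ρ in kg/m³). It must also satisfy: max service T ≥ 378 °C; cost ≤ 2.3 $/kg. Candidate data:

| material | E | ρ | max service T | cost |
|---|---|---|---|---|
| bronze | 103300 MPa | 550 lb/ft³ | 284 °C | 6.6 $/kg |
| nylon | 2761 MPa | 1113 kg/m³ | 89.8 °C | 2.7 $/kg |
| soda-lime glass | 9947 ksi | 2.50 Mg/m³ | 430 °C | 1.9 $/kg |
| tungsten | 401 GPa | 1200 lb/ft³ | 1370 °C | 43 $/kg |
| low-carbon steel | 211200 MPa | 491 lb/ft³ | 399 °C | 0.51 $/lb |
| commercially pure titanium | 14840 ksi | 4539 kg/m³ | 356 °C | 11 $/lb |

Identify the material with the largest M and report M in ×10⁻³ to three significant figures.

Screen on constraints: max service T ≥ 378 °C; cost ≤ 2.3 $/kg. Survivors: soda-lime glass, low-carbon steel.
In SI units:
  soda-lime glass: E = 68.58 GPa, ρ = 2500 kg/m³
  low-carbon steel: E = 211.2 GPa, ρ = 7865 kg/m³
  soda-lime glass: M = 1.64×10⁻³
  low-carbon steel: M = 0.757×10⁻³
Highest index: soda-lime glass.

soda-lime glass, M = 1.64×10⁻³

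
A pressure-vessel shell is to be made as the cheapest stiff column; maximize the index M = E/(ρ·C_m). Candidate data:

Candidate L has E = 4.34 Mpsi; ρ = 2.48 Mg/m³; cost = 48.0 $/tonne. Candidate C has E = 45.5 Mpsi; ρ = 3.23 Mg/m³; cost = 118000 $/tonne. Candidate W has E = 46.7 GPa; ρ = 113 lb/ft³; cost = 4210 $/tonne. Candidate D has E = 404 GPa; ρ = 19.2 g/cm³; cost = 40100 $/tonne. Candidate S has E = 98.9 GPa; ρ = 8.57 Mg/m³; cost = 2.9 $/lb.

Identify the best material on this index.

candidate L

Putting every candidate on a common basis:
  candidate L: E = 29.92 GPa, ρ = 2480 kg/m³, cost = 0.04800 $/kg
  candidate C: E = 313.7 GPa, ρ = 3230 kg/m³, cost = 118.0 $/kg
  candidate W: E = 46.70 GPa, ρ = 1810 kg/m³, cost = 4.210 $/kg
  candidate D: E = 404.0 GPa, ρ = 19200 kg/m³, cost = 40.10 $/kg
  candidate S: E = 98.90 GPa, ρ = 8570 kg/m³, cost = 6.393 $/kg
  candidate L: M = 251 MN·m per $
  candidate W: M = 6.13 MN·m per $
  candidate S: M = 1.81 MN·m per $
  candidate C: M = 0.823 MN·m per $
  candidate D: M = 0.525 MN·m per $
Highest index: candidate L.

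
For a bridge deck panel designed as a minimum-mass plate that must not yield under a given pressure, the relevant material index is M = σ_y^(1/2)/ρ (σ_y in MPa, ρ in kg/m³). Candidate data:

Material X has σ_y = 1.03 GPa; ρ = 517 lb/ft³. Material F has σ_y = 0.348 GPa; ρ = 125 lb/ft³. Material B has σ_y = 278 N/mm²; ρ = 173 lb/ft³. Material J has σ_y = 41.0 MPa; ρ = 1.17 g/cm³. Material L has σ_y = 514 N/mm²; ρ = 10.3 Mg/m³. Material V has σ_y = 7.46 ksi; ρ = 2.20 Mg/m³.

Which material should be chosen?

Convert each candidate to consistent units, then evaluate M:
  material X: σ_y = 1030 MPa, ρ = 8282 kg/m³
  material F: σ_y = 348.0 MPa, ρ = 2002 kg/m³
  material B: σ_y = 278.0 MPa, ρ = 2771 kg/m³
  material J: σ_y = 41.00 MPa, ρ = 1170 kg/m³
  material L: σ_y = 514.0 MPa, ρ = 10300 kg/m³
  material V: σ_y = 51.43 MPa, ρ = 2200 kg/m³
  material F: M = 9.32×10⁻³
  material B: M = 6.02×10⁻³
  material J: M = 5.47×10⁻³
  material X: M = 3.88×10⁻³
  material V: M = 3.26×10⁻³
  material L: M = 2.20×10⁻³
Highest index: material F.

material F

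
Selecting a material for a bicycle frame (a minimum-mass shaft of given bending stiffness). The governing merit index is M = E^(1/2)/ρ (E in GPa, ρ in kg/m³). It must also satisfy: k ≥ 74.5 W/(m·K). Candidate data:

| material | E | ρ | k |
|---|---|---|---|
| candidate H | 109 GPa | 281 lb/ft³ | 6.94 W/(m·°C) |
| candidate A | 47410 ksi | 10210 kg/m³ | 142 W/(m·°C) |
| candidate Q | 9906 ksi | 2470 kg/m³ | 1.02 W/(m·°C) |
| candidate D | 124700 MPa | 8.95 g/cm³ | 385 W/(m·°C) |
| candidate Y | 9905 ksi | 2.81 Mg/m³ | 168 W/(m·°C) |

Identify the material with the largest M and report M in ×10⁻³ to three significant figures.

candidate Y, M = 2.94×10⁻³

Screen on constraints: k ≥ 74.5 W/(m·K). Survivors: candidate A, candidate D, candidate Y.
Normalizing units and computing the index:
  candidate A: E = 326.9 GPa, ρ = 10210 kg/m³
  candidate D: E = 124.7 GPa, ρ = 8950 kg/m³
  candidate Y: E = 68.29 GPa, ρ = 2810 kg/m³
  candidate Y: M = 2.94×10⁻³
  candidate A: M = 1.77×10⁻³
  candidate D: M = 1.25×10⁻³
The maximum is for candidate Y.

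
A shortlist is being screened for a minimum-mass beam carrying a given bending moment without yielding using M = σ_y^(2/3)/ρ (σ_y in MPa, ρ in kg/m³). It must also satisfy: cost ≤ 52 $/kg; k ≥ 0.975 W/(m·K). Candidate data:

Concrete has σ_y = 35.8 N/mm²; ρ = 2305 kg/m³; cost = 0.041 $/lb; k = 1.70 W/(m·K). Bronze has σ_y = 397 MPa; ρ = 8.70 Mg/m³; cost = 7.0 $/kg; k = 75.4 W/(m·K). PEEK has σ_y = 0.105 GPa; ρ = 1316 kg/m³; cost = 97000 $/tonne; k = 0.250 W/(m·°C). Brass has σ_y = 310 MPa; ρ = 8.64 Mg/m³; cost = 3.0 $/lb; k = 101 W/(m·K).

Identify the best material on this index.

bronze

Screen on constraints: cost ≤ 52 $/kg; k ≥ 0.975 W/(m·K). Survivors: concrete, bronze, brass.
In SI units:
  concrete: σ_y = 35.80 MPa, ρ = 2305 kg/m³
  bronze: σ_y = 397.0 MPa, ρ = 8700 kg/m³
  brass: σ_y = 310.0 MPa, ρ = 8640 kg/m³
  bronze: M = 6.21×10⁻³
  brass: M = 5.30×10⁻³
  concrete: M = 4.71×10⁻³
The maximum is for bronze.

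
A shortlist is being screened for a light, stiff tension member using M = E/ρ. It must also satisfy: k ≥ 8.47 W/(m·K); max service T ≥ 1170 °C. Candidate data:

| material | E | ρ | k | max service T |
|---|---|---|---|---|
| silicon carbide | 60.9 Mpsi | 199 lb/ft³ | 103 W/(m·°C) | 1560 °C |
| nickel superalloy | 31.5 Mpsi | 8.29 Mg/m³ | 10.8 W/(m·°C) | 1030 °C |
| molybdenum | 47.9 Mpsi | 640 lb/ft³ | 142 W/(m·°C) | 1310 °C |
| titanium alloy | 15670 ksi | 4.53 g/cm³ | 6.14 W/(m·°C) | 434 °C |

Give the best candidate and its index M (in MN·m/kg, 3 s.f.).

silicon carbide, M = 132 MN·m/kg

Screen on constraints: k ≥ 8.47 W/(m·K); max service T ≥ 1170 °C. Survivors: silicon carbide, molybdenum.
In SI units:
  silicon carbide: E = 419.9 GPa, ρ = 3188 kg/m³
  molybdenum: E = 330.3 GPa, ρ = 10250 kg/m³
  silicon carbide: M = 132 MN·m/kg
  molybdenum: M = 32.2 MN·m/kg
Silicon carbide ranks first.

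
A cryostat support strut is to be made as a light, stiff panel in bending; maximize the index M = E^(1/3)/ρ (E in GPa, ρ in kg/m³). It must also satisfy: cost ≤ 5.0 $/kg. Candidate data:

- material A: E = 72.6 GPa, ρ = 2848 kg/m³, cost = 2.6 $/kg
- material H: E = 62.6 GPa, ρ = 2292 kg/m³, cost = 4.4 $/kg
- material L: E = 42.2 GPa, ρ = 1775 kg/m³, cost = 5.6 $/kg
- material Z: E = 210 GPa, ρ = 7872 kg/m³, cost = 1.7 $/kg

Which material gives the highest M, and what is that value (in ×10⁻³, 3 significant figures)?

Screen on constraints: cost ≤ 5.0 $/kg. Survivors: material A, material H, material Z.
Evaluate M for each candidate:
  material H: M = 1.73×10⁻³
  material A: M = 1.46×10⁻³
  material Z: M = 0.755×10⁻³
Highest index: material H.

material H, M = 1.73×10⁻³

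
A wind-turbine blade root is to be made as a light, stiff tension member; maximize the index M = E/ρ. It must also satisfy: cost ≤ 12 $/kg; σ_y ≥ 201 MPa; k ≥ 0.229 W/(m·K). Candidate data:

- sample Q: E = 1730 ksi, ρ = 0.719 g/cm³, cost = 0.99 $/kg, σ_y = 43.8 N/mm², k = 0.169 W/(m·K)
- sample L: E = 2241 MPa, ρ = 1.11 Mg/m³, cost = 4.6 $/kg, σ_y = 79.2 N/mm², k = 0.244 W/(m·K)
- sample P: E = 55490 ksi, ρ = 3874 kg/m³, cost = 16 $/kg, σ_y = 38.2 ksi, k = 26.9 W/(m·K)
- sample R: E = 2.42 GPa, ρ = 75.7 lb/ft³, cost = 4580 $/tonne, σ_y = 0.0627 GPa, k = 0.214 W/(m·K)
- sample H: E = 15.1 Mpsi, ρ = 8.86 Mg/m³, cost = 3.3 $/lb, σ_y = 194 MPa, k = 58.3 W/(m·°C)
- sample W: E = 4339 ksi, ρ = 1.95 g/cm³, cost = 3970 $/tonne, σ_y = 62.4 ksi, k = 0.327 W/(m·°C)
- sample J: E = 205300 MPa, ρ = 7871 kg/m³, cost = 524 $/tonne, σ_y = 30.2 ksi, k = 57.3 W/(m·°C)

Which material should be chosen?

Screen on constraints: cost ≤ 12 $/kg; σ_y ≥ 201 MPa; k ≥ 0.229 W/(m·K). Survivors: sample W, sample J.
After converting to SI:
  sample W: E = 29.92 GPa, ρ = 1950 kg/m³
  sample J: E = 205.3 GPa, ρ = 7871 kg/m³
  sample J: M = 26.1 MN·m/kg
  sample W: M = 15.3 MN·m/kg
Sample J ranks first.

sample J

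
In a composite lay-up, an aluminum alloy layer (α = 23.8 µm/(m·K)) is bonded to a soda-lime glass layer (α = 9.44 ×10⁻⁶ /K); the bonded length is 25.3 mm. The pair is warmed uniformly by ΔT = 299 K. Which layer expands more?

aluminum alloy

α(aluminum alloy) = 23.8×10⁻⁶/K vs α(soda-lime glass) = 9.44×10⁻⁶/K.
Higher α expands more for the same ΔT: aluminum alloy.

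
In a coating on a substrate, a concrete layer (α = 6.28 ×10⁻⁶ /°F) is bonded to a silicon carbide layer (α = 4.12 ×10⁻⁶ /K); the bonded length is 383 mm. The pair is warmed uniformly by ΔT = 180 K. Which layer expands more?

concrete: α = 6.28×10⁻⁶/°F × 9/5 = 11.3×10⁻⁶/K.
α(concrete) = 11.3×10⁻⁶/K vs α(silicon carbide) = 4.12×10⁻⁶/K.
Higher α expands more for the same ΔT: concrete.

concrete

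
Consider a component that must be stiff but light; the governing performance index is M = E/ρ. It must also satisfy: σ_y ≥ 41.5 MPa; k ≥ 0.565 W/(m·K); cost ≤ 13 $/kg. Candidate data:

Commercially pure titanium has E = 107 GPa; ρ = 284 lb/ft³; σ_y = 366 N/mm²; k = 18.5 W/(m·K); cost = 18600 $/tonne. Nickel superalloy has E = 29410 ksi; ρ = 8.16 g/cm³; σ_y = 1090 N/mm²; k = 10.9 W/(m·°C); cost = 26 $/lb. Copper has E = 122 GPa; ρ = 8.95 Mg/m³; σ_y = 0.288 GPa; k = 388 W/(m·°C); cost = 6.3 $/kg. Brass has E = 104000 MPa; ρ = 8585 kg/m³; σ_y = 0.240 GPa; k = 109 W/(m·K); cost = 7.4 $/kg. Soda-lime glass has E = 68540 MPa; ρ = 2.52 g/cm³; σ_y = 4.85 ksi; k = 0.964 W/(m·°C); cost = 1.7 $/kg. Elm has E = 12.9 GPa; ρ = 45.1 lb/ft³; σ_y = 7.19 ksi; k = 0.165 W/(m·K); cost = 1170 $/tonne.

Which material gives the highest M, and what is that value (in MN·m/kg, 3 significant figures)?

Screen on constraints: σ_y ≥ 41.5 MPa; k ≥ 0.565 W/(m·K); cost ≤ 13 $/kg. Survivors: copper, brass.
Convert each candidate to consistent units, then evaluate M:
  copper: E = 122.0 GPa, ρ = 8950 kg/m³
  brass: E = 104.0 GPa, ρ = 8585 kg/m³
  copper: M = 13.6 MN·m/kg
  brass: M = 12.1 MN·m/kg
The maximum is for copper.

copper, M = 13.6 MN·m/kg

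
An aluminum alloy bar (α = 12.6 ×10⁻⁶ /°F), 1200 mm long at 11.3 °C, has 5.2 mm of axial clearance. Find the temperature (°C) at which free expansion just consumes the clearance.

α = 12.6×10⁻⁶/°F × 9/5 = 22.7×10⁻⁶/K.
α·L₀·ΔT = 5.2 mm ⇒ ΔT = 5.2 / (22.7×10⁻⁶ × 1200.0) = 191.1 K.
T = 11.3 + 191.1 = 202.4 °C.

202 °C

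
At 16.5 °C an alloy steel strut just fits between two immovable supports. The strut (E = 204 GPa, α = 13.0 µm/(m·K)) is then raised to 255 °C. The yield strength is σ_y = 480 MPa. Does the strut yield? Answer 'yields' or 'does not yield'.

ΔT = 238.5 K. Constrained thermal stress σ = E·α·ΔT = 204.0×10³ MPa × 13.0×10⁻⁶ × 238.5 = 633 MPa (compressive).
Compare to σ_y = 480 MPa: σ ≥ σ_y, so it yields.

yields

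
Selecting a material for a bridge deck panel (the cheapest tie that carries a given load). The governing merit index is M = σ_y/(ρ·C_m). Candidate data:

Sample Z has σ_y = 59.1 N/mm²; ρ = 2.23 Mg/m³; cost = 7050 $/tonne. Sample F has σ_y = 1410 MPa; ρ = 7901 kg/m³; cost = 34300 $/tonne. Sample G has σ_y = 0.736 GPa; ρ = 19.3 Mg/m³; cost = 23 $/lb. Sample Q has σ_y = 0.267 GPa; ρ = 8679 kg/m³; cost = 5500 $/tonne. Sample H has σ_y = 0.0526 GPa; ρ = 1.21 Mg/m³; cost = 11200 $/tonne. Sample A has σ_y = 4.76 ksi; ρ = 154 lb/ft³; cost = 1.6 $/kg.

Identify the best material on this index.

In SI units:
  sample Z: σ_y = 59.10 MPa, ρ = 2230 kg/m³, cost = 7.050 $/kg
  sample F: σ_y = 1410 MPa, ρ = 7901 kg/m³, cost = 34.30 $/kg
  sample G: σ_y = 736.0 MPa, ρ = 19300 kg/m³, cost = 50.71 $/kg
  sample Q: σ_y = 267.0 MPa, ρ = 8679 kg/m³, cost = 5.500 $/kg
  sample H: σ_y = 52.60 MPa, ρ = 1210 kg/m³, cost = 11.20 $/kg
  sample A: σ_y = 32.82 MPa, ρ = 2467 kg/m³, cost = 1.600 $/kg
  sample A: M = 8.32 kN·m per $
  sample Q: M = 5.59 kN·m per $
  sample F: M = 5.20 kN·m per $
  sample H: M = 3.88 kN·m per $
  sample Z: M = 3.76 kN·m per $
  sample G: M = 0.752 kN·m per $
The maximum is for sample A.

sample A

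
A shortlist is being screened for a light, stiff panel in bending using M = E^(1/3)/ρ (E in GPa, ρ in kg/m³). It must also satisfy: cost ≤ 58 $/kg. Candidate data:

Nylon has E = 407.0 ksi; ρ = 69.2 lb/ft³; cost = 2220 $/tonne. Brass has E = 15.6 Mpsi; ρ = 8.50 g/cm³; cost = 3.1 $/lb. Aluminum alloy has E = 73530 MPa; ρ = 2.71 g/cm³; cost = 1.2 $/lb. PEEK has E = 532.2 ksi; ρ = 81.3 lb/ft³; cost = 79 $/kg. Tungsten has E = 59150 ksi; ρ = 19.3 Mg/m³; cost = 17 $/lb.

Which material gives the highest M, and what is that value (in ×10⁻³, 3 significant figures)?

Screen on constraints: cost ≤ 58 $/kg. Survivors: nylon, brass, aluminum alloy, tungsten.
Putting every candidate on a common basis:
  nylon: E = 2.806 GPa, ρ = 1108 kg/m³
  brass: E = 107.6 GPa, ρ = 8500 kg/m³
  aluminum alloy: E = 73.53 GPa, ρ = 2710 kg/m³
  tungsten: E = 407.8 GPa, ρ = 19300 kg/m³
  aluminum alloy: M = 1.55×10⁻³
  nylon: M = 1.27×10⁻³
  brass: M = 0.559×10⁻³
  tungsten: M = 0.384×10⁻³
Aluminum alloy has the largest M.

aluminum alloy, M = 1.55×10⁻³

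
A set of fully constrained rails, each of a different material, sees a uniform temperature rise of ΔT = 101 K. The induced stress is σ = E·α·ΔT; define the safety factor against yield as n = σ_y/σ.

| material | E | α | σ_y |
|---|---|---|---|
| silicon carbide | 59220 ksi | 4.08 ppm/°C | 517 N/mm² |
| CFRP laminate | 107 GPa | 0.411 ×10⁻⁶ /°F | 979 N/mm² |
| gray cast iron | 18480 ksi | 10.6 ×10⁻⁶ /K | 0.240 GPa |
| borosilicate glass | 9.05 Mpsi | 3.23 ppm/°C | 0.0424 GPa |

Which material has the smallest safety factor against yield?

gray cast iron

Per material, after unit conversion:
  silicon carbide: E = 408.3, α = 4.08, σ_y = 517.0 → σ = 168 MPa, n = 3.07
  CFRP laminate: E = 107.0, α = 0.740, σ_y = 979.0 → σ = 8.00 MPa, n = 122
  gray cast iron: E = 127.4, α = 10.6, σ_y = 240.0 → σ = 136 MPa, n = 1.76
  borosilicate glass: E = 62.40, α = 3.23, σ_y = 42.40 → σ = 20.4 MPa, n = 2.08
Gray cast iron has the lowest safety factor, n = 1.76.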